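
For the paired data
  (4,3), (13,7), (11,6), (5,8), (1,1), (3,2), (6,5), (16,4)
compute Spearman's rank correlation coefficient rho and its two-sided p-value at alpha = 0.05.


Step 1: Rank x and y separately (midranks; no ties here).
rank(x): 4->3, 13->7, 11->6, 5->4, 1->1, 3->2, 6->5, 16->8
rank(y): 3->3, 7->7, 6->6, 8->8, 1->1, 2->2, 5->5, 4->4
Step 2: d_i = R_x(i) - R_y(i); compute d_i^2.
  (3-3)^2=0, (7-7)^2=0, (6-6)^2=0, (4-8)^2=16, (1-1)^2=0, (2-2)^2=0, (5-5)^2=0, (8-4)^2=16
sum(d^2) = 32.
Step 3: rho = 1 - 6*32 / (8*(8^2 - 1)) = 1 - 192/504 = 0.619048.
Step 4: Under H0, t = rho * sqrt((n-2)/(1-rho^2)) = 1.9308 ~ t(6).
Step 5: Two-sided p-value from the t-distribution with 6 df = 0.101733.
Step 6: alpha = 0.05. fail to reject H0.

rho = 0.6190, p = 0.101733, fail to reject H0 at alpha = 0.05.


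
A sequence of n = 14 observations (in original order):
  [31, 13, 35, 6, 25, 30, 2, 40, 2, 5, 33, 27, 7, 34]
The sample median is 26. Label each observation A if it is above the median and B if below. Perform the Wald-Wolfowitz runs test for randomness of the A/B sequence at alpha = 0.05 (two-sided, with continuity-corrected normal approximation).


Step 1: Compute median = 26; label A = above, B = below.
Labels in order: ABABBABABBAABA  (n_A = 7, n_B = 7)
Step 2: Count runs R = 11.
Step 3: Under H0 (random ordering), E[R] = 2*n_A*n_B/(n_A+n_B) + 1 = 2*7*7/14 + 1 = 8.0000.
        Var[R] = 2*n_A*n_B*(2*n_A*n_B - n_A - n_B) / ((n_A+n_B)^2 * (n_A+n_B-1)) = 8232/2548 = 3.2308.
        SD[R] = 1.7974.
Step 4: Continuity-corrected z = (R - 0.5 - E[R]) / SD[R] = (11 - 0.5 - 8.0000) / 1.7974 = 1.3909.
Step 5: Two-sided p-value via normal approximation = 2*(1 - Phi(|z|)) = 0.164264.
Step 6: alpha = 0.05. fail to reject H0.

R = 11, z = 1.3909, p = 0.164264, fail to reject H0.


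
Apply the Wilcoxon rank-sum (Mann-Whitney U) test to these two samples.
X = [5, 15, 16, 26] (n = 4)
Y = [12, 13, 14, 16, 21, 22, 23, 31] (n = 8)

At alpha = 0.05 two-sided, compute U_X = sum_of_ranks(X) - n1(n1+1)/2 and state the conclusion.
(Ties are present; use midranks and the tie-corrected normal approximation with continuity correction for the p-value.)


Step 1: Combine and sort all 12 observations; assign midranks.
sorted (value, group): (5,X), (12,Y), (13,Y), (14,Y), (15,X), (16,X), (16,Y), (21,Y), (22,Y), (23,Y), (26,X), (31,Y)
ranks: 5->1, 12->2, 13->3, 14->4, 15->5, 16->6.5, 16->6.5, 21->8, 22->9, 23->10, 26->11, 31->12
Step 2: Rank sum for X: R1 = 1 + 5 + 6.5 + 11 = 23.5.
Step 3: U_X = R1 - n1(n1+1)/2 = 23.5 - 4*5/2 = 23.5 - 10 = 13.5.
       U_Y = n1*n2 - U_X = 32 - 13.5 = 18.5.
Step 4: Ties are present, so use the tie-corrected normal approximation (with continuity correction) for the p-value.
Step 5: p-value = 0.733647; compare to alpha = 0.05. fail to reject H0.

U_X = 13.5, p = 0.733647, fail to reject H0 at alpha = 0.05.


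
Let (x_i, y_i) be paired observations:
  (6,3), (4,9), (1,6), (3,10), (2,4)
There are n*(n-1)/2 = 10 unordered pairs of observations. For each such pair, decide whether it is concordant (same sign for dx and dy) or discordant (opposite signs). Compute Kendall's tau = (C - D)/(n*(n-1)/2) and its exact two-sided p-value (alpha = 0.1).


Step 1: Enumerate the 10 unordered pairs (i,j) with i<j and classify each by sign(x_j-x_i) * sign(y_j-y_i).
  (1,2):dx=-2,dy=+6->D; (1,3):dx=-5,dy=+3->D; (1,4):dx=-3,dy=+7->D; (1,5):dx=-4,dy=+1->D
  (2,3):dx=-3,dy=-3->C; (2,4):dx=-1,dy=+1->D; (2,5):dx=-2,dy=-5->C; (3,4):dx=+2,dy=+4->C
  (3,5):dx=+1,dy=-2->D; (4,5):dx=-1,dy=-6->C
Step 2: C = 4, D = 6, total pairs = 10.
Step 3: tau = (C - D)/(n(n-1)/2) = (4 - 6)/10 = -0.200000.
Step 4: Exact two-sided p-value (enumerate n! = 120 permutations of y under H0): p = 0.816667.
Step 5: alpha = 0.1. fail to reject H0.

tau_b = -0.2000 (C=4, D=6), p = 0.816667, fail to reject H0.


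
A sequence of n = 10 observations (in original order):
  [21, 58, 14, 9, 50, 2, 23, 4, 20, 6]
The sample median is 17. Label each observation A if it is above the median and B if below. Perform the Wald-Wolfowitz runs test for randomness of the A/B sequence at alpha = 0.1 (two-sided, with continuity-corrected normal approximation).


Step 1: Compute median = 17; label A = above, B = below.
Labels in order: AABBABABAB  (n_A = 5, n_B = 5)
Step 2: Count runs R = 8.
Step 3: Under H0 (random ordering), E[R] = 2*n_A*n_B/(n_A+n_B) + 1 = 2*5*5/10 + 1 = 6.0000.
        Var[R] = 2*n_A*n_B*(2*n_A*n_B - n_A - n_B) / ((n_A+n_B)^2 * (n_A+n_B-1)) = 2000/900 = 2.2222.
        SD[R] = 1.4907.
Step 4: Continuity-corrected z = (R - 0.5 - E[R]) / SD[R] = (8 - 0.5 - 6.0000) / 1.4907 = 1.0062.
Step 5: Two-sided p-value via normal approximation = 2*(1 - Phi(|z|)) = 0.314305.
Step 6: alpha = 0.1. fail to reject H0.

R = 8, z = 1.0062, p = 0.314305, fail to reject H0.


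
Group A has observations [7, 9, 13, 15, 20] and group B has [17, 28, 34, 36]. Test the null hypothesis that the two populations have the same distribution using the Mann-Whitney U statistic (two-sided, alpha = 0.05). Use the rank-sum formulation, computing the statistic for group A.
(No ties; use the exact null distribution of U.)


Step 1: Combine and sort all 9 observations; assign midranks.
sorted (value, group): (7,X), (9,X), (13,X), (15,X), (17,Y), (20,X), (28,Y), (34,Y), (36,Y)
ranks: 7->1, 9->2, 13->3, 15->4, 17->5, 20->6, 28->7, 34->8, 36->9
Step 2: Rank sum for X: R1 = 1 + 2 + 3 + 4 + 6 = 16.
Step 3: U_X = R1 - n1(n1+1)/2 = 16 - 5*6/2 = 16 - 15 = 1.
       U_Y = n1*n2 - U_X = 20 - 1 = 19.
Step 4: No ties, so the exact null distribution of U (based on enumerating the C(9,5) = 126 equally likely rank assignments) gives the two-sided p-value.
Step 5: p-value = 0.031746; compare to alpha = 0.05. reject H0.

U_X = 1, p = 0.031746, reject H0 at alpha = 0.05.


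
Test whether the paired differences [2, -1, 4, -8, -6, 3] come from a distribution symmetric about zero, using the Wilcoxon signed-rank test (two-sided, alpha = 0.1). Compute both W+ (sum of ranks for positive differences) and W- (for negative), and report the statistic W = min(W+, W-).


Step 1: Drop any zero differences (none here) and take |d_i|.
|d| = [2, 1, 4, 8, 6, 3]
Step 2: Midrank |d_i| (ties get averaged ranks).
ranks: |2|->2, |1|->1, |4|->4, |8|->6, |6|->5, |3|->3
Step 3: Attach original signs; sum ranks with positive sign and with negative sign.
W+ = 2 + 4 + 3 = 9
W- = 1 + 6 + 5 = 12
(Check: W+ + W- = 21 should equal n(n+1)/2 = 21.)
Step 4: Test statistic W = min(W+, W-) = 9.
Step 5: No ties, so the exact null distribution over the 2^6 = 64 sign assignments gives the two-sided p-value = 0.843750.
Step 6: alpha = 0.1. fail to reject H0.

W+ = 9, W- = 12, W = min = 9, p = 0.843750, fail to reject H0.


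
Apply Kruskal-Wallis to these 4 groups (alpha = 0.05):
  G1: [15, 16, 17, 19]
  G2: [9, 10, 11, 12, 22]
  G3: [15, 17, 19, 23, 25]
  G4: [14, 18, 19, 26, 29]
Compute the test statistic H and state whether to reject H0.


Step 1: Combine all N = 19 observations and assign midranks.
sorted (value, group, rank): (9,G2,1), (10,G2,2), (11,G2,3), (12,G2,4), (14,G4,5), (15,G1,6.5), (15,G3,6.5), (16,G1,8), (17,G1,9.5), (17,G3,9.5), (18,G4,11), (19,G1,13), (19,G3,13), (19,G4,13), (22,G2,15), (23,G3,16), (25,G3,17), (26,G4,18), (29,G4,19)
Step 2: Sum ranks within each group.
R_1 = 37 (n_1 = 4)
R_2 = 25 (n_2 = 5)
R_3 = 62 (n_3 = 5)
R_4 = 66 (n_4 = 5)
Step 3: H = 12/(N(N+1)) * sum(R_i^2/n_i) - 3(N+1)
     = 12/(19*20) * (37^2/4 + 25^2/5 + 62^2/5 + 66^2/5) - 3*20
     = 0.031579 * 2107.25 - 60
     = 6.544737.
Step 4: Ties present; correction factor C = 1 - 36/(19^3 - 19) = 0.994737. Corrected H = 6.544737 / 0.994737 = 6.579365.
Step 5: Under H0, H ~ chi^2(3); p-value = 0.086585.
Step 6: alpha = 0.05. fail to reject H0.

H = 6.5794, df = 3, p = 0.086585, fail to reject H0.


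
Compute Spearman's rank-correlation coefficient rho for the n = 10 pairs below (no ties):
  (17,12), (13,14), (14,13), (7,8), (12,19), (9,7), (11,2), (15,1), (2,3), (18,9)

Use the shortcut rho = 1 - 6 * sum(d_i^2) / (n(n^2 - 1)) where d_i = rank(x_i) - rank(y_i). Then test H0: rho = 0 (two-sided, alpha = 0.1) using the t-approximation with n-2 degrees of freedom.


Step 1: Rank x and y separately (midranks; no ties here).
rank(x): 17->9, 13->6, 14->7, 7->2, 12->5, 9->3, 11->4, 15->8, 2->1, 18->10
rank(y): 12->7, 14->9, 13->8, 8->5, 19->10, 7->4, 2->2, 1->1, 3->3, 9->6
Step 2: d_i = R_x(i) - R_y(i); compute d_i^2.
  (9-7)^2=4, (6-9)^2=9, (7-8)^2=1, (2-5)^2=9, (5-10)^2=25, (3-4)^2=1, (4-2)^2=4, (8-1)^2=49, (1-3)^2=4, (10-6)^2=16
sum(d^2) = 122.
Step 3: rho = 1 - 6*122 / (10*(10^2 - 1)) = 1 - 732/990 = 0.260606.
Step 4: Under H0, t = rho * sqrt((n-2)/(1-rho^2)) = 0.7635 ~ t(8).
Step 5: Two-sided p-value from the t-distribution with 8 df = 0.467089.
Step 6: alpha = 0.1. fail to reject H0.

rho = 0.2606, p = 0.467089, fail to reject H0 at alpha = 0.1.


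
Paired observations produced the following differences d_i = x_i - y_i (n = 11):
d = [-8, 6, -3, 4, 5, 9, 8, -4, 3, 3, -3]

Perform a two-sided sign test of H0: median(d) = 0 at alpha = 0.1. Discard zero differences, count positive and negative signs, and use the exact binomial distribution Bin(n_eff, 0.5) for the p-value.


Step 1: Discard zero differences. Original n = 11; n_eff = number of nonzero differences = 11.
Nonzero differences (with sign): -8, +6, -3, +4, +5, +9, +8, -4, +3, +3, -3
Step 2: Count signs: positive = 7, negative = 4.
Step 3: Under H0: P(positive) = 0.5, so the number of positives S ~ Bin(11, 0.5).
Step 4: Two-sided exact p-value = sum of Bin(11,0.5) probabilities at or below the observed probability = 0.548828.
Step 5: alpha = 0.1. fail to reject H0.

n_eff = 11, pos = 7, neg = 4, p = 0.548828, fail to reject H0.


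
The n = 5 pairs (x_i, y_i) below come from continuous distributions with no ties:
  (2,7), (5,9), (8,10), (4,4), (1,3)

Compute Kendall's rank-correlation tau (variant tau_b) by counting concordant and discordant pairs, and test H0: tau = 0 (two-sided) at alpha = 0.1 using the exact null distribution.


Step 1: Enumerate the 10 unordered pairs (i,j) with i<j and classify each by sign(x_j-x_i) * sign(y_j-y_i).
  (1,2):dx=+3,dy=+2->C; (1,3):dx=+6,dy=+3->C; (1,4):dx=+2,dy=-3->D; (1,5):dx=-1,dy=-4->C
  (2,3):dx=+3,dy=+1->C; (2,4):dx=-1,dy=-5->C; (2,5):dx=-4,dy=-6->C; (3,4):dx=-4,dy=-6->C
  (3,5):dx=-7,dy=-7->C; (4,5):dx=-3,dy=-1->C
Step 2: C = 9, D = 1, total pairs = 10.
Step 3: tau = (C - D)/(n(n-1)/2) = (9 - 1)/10 = 0.800000.
Step 4: Exact two-sided p-value (enumerate n! = 120 permutations of y under H0): p = 0.083333.
Step 5: alpha = 0.1. reject H0.

tau_b = 0.8000 (C=9, D=1), p = 0.083333, reject H0.


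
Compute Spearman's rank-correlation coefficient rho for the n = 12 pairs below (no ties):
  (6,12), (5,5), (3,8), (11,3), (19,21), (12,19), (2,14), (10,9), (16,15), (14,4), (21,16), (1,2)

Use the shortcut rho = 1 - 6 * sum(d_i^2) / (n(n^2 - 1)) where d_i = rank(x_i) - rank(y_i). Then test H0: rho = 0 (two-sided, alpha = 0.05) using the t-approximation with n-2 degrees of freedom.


Step 1: Rank x and y separately (midranks; no ties here).
rank(x): 6->5, 5->4, 3->3, 11->7, 19->11, 12->8, 2->2, 10->6, 16->10, 14->9, 21->12, 1->1
rank(y): 12->7, 5->4, 8->5, 3->2, 21->12, 19->11, 14->8, 9->6, 15->9, 4->3, 16->10, 2->1
Step 2: d_i = R_x(i) - R_y(i); compute d_i^2.
  (5-7)^2=4, (4-4)^2=0, (3-5)^2=4, (7-2)^2=25, (11-12)^2=1, (8-11)^2=9, (2-8)^2=36, (6-6)^2=0, (10-9)^2=1, (9-3)^2=36, (12-10)^2=4, (1-1)^2=0
sum(d^2) = 120.
Step 3: rho = 1 - 6*120 / (12*(12^2 - 1)) = 1 - 720/1716 = 0.580420.
Step 4: Under H0, t = rho * sqrt((n-2)/(1-rho^2)) = 2.2540 ~ t(10).
Step 5: Two-sided p-value from the t-distribution with 10 df = 0.047856.
Step 6: alpha = 0.05. reject H0.

rho = 0.5804, p = 0.047856, reject H0 at alpha = 0.05.


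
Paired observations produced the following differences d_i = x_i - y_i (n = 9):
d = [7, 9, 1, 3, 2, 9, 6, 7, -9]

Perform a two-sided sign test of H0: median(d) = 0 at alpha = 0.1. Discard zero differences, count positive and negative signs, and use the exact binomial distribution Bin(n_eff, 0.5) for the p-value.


Step 1: Discard zero differences. Original n = 9; n_eff = number of nonzero differences = 9.
Nonzero differences (with sign): +7, +9, +1, +3, +2, +9, +6, +7, -9
Step 2: Count signs: positive = 8, negative = 1.
Step 3: Under H0: P(positive) = 0.5, so the number of positives S ~ Bin(9, 0.5).
Step 4: Two-sided exact p-value = sum of Bin(9,0.5) probabilities at or below the observed probability = 0.039062.
Step 5: alpha = 0.1. reject H0.

n_eff = 9, pos = 8, neg = 1, p = 0.039062, reject H0.


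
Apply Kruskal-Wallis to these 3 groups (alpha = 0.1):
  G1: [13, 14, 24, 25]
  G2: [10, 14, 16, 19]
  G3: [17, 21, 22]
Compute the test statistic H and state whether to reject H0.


Step 1: Combine all N = 11 observations and assign midranks.
sorted (value, group, rank): (10,G2,1), (13,G1,2), (14,G1,3.5), (14,G2,3.5), (16,G2,5), (17,G3,6), (19,G2,7), (21,G3,8), (22,G3,9), (24,G1,10), (25,G1,11)
Step 2: Sum ranks within each group.
R_1 = 26.5 (n_1 = 4)
R_2 = 16.5 (n_2 = 4)
R_3 = 23 (n_3 = 3)
Step 3: H = 12/(N(N+1)) * sum(R_i^2/n_i) - 3(N+1)
     = 12/(11*12) * (26.5^2/4 + 16.5^2/4 + 23^2/3) - 3*12
     = 0.090909 * 419.958 - 36
     = 2.178030.
Step 4: Ties present; correction factor C = 1 - 6/(11^3 - 11) = 0.995455. Corrected H = 2.178030 / 0.995455 = 2.187976.
Step 5: Under H0, H ~ chi^2(2); p-value = 0.334878.
Step 6: alpha = 0.1. fail to reject H0.

H = 2.1880, df = 2, p = 0.334878, fail to reject H0.


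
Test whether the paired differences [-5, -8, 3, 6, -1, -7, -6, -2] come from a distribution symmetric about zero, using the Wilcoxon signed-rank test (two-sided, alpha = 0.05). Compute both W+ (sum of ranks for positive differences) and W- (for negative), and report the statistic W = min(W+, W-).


Step 1: Drop any zero differences (none here) and take |d_i|.
|d| = [5, 8, 3, 6, 1, 7, 6, 2]
Step 2: Midrank |d_i| (ties get averaged ranks).
ranks: |5|->4, |8|->8, |3|->3, |6|->5.5, |1|->1, |7|->7, |6|->5.5, |2|->2
Step 3: Attach original signs; sum ranks with positive sign and with negative sign.
W+ = 3 + 5.5 = 8.5
W- = 4 + 8 + 1 + 7 + 5.5 + 2 = 27.5
(Check: W+ + W- = 36 should equal n(n+1)/2 = 36.)
Step 4: Test statistic W = min(W+, W-) = 8.5.
Step 5: Ties in |d|, so use the tie-corrected normal approximation.
        E[W] = n(n+1)/4 = 8*9/4 = 18.
        Tie groups: |d|=6 (t=2); sum(t^3 - t) = 6.
        Var[W] = n(n+1)(2n+1)/24 - sum(t^3-t)/48 = 1224/24 - 6/48 = 50.875.
        z = (W - E[W]) / sqrt(Var[W]) = (8.5 - 18) / 7.1327 = -1.3319.
        Two-sided p = 2*Phi(z) = 0.182893.
Step 6: alpha = 0.05. fail to reject H0.

W+ = 8.5, W- = 27.5, W = min = 8.5, p = 0.182893, fail to reject H0.


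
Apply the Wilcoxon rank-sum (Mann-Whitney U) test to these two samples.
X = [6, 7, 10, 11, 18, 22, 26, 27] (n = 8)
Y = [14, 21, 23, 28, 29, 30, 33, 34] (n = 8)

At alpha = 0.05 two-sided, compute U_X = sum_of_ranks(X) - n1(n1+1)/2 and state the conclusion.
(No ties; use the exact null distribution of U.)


Step 1: Combine and sort all 16 observations; assign midranks.
sorted (value, group): (6,X), (7,X), (10,X), (11,X), (14,Y), (18,X), (21,Y), (22,X), (23,Y), (26,X), (27,X), (28,Y), (29,Y), (30,Y), (33,Y), (34,Y)
ranks: 6->1, 7->2, 10->3, 11->4, 14->5, 18->6, 21->7, 22->8, 23->9, 26->10, 27->11, 28->12, 29->13, 30->14, 33->15, 34->16
Step 2: Rank sum for X: R1 = 1 + 2 + 3 + 4 + 6 + 8 + 10 + 11 = 45.
Step 3: U_X = R1 - n1(n1+1)/2 = 45 - 8*9/2 = 45 - 36 = 9.
       U_Y = n1*n2 - U_X = 64 - 9 = 55.
Step 4: No ties, so the exact null distribution of U (based on enumerating the C(16,8) = 12870 equally likely rank assignments) gives the two-sided p-value.
Step 5: p-value = 0.014763; compare to alpha = 0.05. reject H0.

U_X = 9, p = 0.014763, reject H0 at alpha = 0.05.


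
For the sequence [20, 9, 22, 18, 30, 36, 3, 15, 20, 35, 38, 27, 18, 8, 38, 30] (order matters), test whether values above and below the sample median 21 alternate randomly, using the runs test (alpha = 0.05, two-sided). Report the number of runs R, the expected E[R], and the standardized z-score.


Step 1: Compute median = 21; label A = above, B = below.
Labels in order: BBABAABBBAAABBAA  (n_A = 8, n_B = 8)
Step 2: Count runs R = 8.
Step 3: Under H0 (random ordering), E[R] = 2*n_A*n_B/(n_A+n_B) + 1 = 2*8*8/16 + 1 = 9.0000.
        Var[R] = 2*n_A*n_B*(2*n_A*n_B - n_A - n_B) / ((n_A+n_B)^2 * (n_A+n_B-1)) = 14336/3840 = 3.7333.
        SD[R] = 1.9322.
Step 4: Continuity-corrected z = (R + 0.5 - E[R]) / SD[R] = (8 + 0.5 - 9.0000) / 1.9322 = -0.2588.
Step 5: Two-sided p-value via normal approximation = 2*(1 - Phi(|z|)) = 0.795809.
Step 6: alpha = 0.05. fail to reject H0.

R = 8, z = -0.2588, p = 0.795809, fail to reject H0.


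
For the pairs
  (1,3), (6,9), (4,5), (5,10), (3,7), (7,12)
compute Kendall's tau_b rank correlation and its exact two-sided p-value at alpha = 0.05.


Step 1: Enumerate the 15 unordered pairs (i,j) with i<j and classify each by sign(x_j-x_i) * sign(y_j-y_i).
  (1,2):dx=+5,dy=+6->C; (1,3):dx=+3,dy=+2->C; (1,4):dx=+4,dy=+7->C; (1,5):dx=+2,dy=+4->C
  (1,6):dx=+6,dy=+9->C; (2,3):dx=-2,dy=-4->C; (2,4):dx=-1,dy=+1->D; (2,5):dx=-3,dy=-2->C
  (2,6):dx=+1,dy=+3->C; (3,4):dx=+1,dy=+5->C; (3,5):dx=-1,dy=+2->D; (3,6):dx=+3,dy=+7->C
  (4,5):dx=-2,dy=-3->C; (4,6):dx=+2,dy=+2->C; (5,6):dx=+4,dy=+5->C
Step 2: C = 13, D = 2, total pairs = 15.
Step 3: tau = (C - D)/(n(n-1)/2) = (13 - 2)/15 = 0.733333.
Step 4: Exact two-sided p-value (enumerate n! = 720 permutations of y under H0): p = 0.055556.
Step 5: alpha = 0.05. fail to reject H0.

tau_b = 0.7333 (C=13, D=2), p = 0.055556, fail to reject H0.


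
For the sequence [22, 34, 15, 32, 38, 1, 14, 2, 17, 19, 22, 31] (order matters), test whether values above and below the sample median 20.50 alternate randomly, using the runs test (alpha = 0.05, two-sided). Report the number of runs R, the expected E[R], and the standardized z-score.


Step 1: Compute median = 20.50; label A = above, B = below.
Labels in order: AABAABBBBBAA  (n_A = 6, n_B = 6)
Step 2: Count runs R = 5.
Step 3: Under H0 (random ordering), E[R] = 2*n_A*n_B/(n_A+n_B) + 1 = 2*6*6/12 + 1 = 7.0000.
        Var[R] = 2*n_A*n_B*(2*n_A*n_B - n_A - n_B) / ((n_A+n_B)^2 * (n_A+n_B-1)) = 4320/1584 = 2.7273.
        SD[R] = 1.6514.
Step 4: Continuity-corrected z = (R + 0.5 - E[R]) / SD[R] = (5 + 0.5 - 7.0000) / 1.6514 = -0.9083.
Step 5: Two-sided p-value via normal approximation = 2*(1 - Phi(|z|)) = 0.363722.
Step 6: alpha = 0.05. fail to reject H0.

R = 5, z = -0.9083, p = 0.363722, fail to reject H0.


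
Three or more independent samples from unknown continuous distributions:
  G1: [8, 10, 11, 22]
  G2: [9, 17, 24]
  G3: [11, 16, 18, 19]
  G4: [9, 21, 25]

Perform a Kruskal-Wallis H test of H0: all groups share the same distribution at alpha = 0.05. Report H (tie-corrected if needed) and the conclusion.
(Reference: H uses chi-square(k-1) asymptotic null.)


Step 1: Combine all N = 14 observations and assign midranks.
sorted (value, group, rank): (8,G1,1), (9,G2,2.5), (9,G4,2.5), (10,G1,4), (11,G1,5.5), (11,G3,5.5), (16,G3,7), (17,G2,8), (18,G3,9), (19,G3,10), (21,G4,11), (22,G1,12), (24,G2,13), (25,G4,14)
Step 2: Sum ranks within each group.
R_1 = 22.5 (n_1 = 4)
R_2 = 23.5 (n_2 = 3)
R_3 = 31.5 (n_3 = 4)
R_4 = 27.5 (n_4 = 3)
Step 3: H = 12/(N(N+1)) * sum(R_i^2/n_i) - 3(N+1)
     = 12/(14*15) * (22.5^2/4 + 23.5^2/3 + 31.5^2/4 + 27.5^2/3) - 3*15
     = 0.057143 * 810.792 - 45
     = 1.330952.
Step 4: Ties present; correction factor C = 1 - 12/(14^3 - 14) = 0.995604. Corrected H = 1.330952 / 0.995604 = 1.336829.
Step 5: Under H0, H ~ chi^2(3); p-value = 0.720407.
Step 6: alpha = 0.05. fail to reject H0.

H = 1.3368, df = 3, p = 0.720407, fail to reject H0.


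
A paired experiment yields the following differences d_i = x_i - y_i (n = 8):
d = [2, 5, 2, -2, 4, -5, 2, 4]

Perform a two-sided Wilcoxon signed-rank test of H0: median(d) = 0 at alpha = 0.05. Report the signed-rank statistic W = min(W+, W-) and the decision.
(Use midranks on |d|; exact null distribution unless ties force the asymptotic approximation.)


Step 1: Drop any zero differences (none here) and take |d_i|.
|d| = [2, 5, 2, 2, 4, 5, 2, 4]
Step 2: Midrank |d_i| (ties get averaged ranks).
ranks: |2|->2.5, |5|->7.5, |2|->2.5, |2|->2.5, |4|->5.5, |5|->7.5, |2|->2.5, |4|->5.5
Step 3: Attach original signs; sum ranks with positive sign and with negative sign.
W+ = 2.5 + 7.5 + 2.5 + 5.5 + 2.5 + 5.5 = 26
W- = 2.5 + 7.5 = 10
(Check: W+ + W- = 36 should equal n(n+1)/2 = 36.)
Step 4: Test statistic W = min(W+, W-) = 10.
Step 5: Ties in |d|, so use the tie-corrected normal approximation.
        E[W] = n(n+1)/4 = 8*9/4 = 18.
        Tie groups: |d|=2 (t=4), |d|=4 (t=2), |d|=5 (t=2); sum(t^3 - t) = 72.
        Var[W] = n(n+1)(2n+1)/24 - sum(t^3-t)/48 = 1224/24 - 72/48 = 49.5.
        z = (W - E[W]) / sqrt(Var[W]) = (10 - 18) / 7.0356 = -1.1371.
        Two-sided p = 2*Phi(z) = 0.255509.
Step 6: alpha = 0.05. fail to reject H0.

W+ = 26, W- = 10, W = min = 10, p = 0.255509, fail to reject H0.


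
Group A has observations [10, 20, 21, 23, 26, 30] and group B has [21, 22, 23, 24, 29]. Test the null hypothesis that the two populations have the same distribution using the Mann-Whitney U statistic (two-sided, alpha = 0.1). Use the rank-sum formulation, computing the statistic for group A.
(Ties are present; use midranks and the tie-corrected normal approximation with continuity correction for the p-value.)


Step 1: Combine and sort all 11 observations; assign midranks.
sorted (value, group): (10,X), (20,X), (21,X), (21,Y), (22,Y), (23,X), (23,Y), (24,Y), (26,X), (29,Y), (30,X)
ranks: 10->1, 20->2, 21->3.5, 21->3.5, 22->5, 23->6.5, 23->6.5, 24->8, 26->9, 29->10, 30->11
Step 2: Rank sum for X: R1 = 1 + 2 + 3.5 + 6.5 + 9 + 11 = 33.
Step 3: U_X = R1 - n1(n1+1)/2 = 33 - 6*7/2 = 33 - 21 = 12.
       U_Y = n1*n2 - U_X = 30 - 12 = 18.
Step 4: Ties are present, so use the tie-corrected normal approximation (with continuity correction) for the p-value.
Step 5: p-value = 0.646576; compare to alpha = 0.1. fail to reject H0.

U_X = 12, p = 0.646576, fail to reject H0 at alpha = 0.1.


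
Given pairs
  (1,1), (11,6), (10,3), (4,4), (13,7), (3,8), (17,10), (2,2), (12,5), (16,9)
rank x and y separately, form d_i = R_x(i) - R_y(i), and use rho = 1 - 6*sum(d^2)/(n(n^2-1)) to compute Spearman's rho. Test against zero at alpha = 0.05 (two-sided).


Step 1: Rank x and y separately (midranks; no ties here).
rank(x): 1->1, 11->6, 10->5, 4->4, 13->8, 3->3, 17->10, 2->2, 12->7, 16->9
rank(y): 1->1, 6->6, 3->3, 4->4, 7->7, 8->8, 10->10, 2->2, 5->5, 9->9
Step 2: d_i = R_x(i) - R_y(i); compute d_i^2.
  (1-1)^2=0, (6-6)^2=0, (5-3)^2=4, (4-4)^2=0, (8-7)^2=1, (3-8)^2=25, (10-10)^2=0, (2-2)^2=0, (7-5)^2=4, (9-9)^2=0
sum(d^2) = 34.
Step 3: rho = 1 - 6*34 / (10*(10^2 - 1)) = 1 - 204/990 = 0.793939.
Step 4: Under H0, t = rho * sqrt((n-2)/(1-rho^2)) = 3.6934 ~ t(8).
Step 5: Two-sided p-value from the t-distribution with 8 df = 0.006100.
Step 6: alpha = 0.05. reject H0.

rho = 0.7939, p = 0.006100, reject H0 at alpha = 0.05.


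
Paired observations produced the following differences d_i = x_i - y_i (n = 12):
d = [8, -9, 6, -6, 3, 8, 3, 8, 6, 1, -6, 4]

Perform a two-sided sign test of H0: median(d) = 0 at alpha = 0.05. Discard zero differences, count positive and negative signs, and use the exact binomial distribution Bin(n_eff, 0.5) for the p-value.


Step 1: Discard zero differences. Original n = 12; n_eff = number of nonzero differences = 12.
Nonzero differences (with sign): +8, -9, +6, -6, +3, +8, +3, +8, +6, +1, -6, +4
Step 2: Count signs: positive = 9, negative = 3.
Step 3: Under H0: P(positive) = 0.5, so the number of positives S ~ Bin(12, 0.5).
Step 4: Two-sided exact p-value = sum of Bin(12,0.5) probabilities at or below the observed probability = 0.145996.
Step 5: alpha = 0.05. fail to reject H0.

n_eff = 12, pos = 9, neg = 3, p = 0.145996, fail to reject H0.


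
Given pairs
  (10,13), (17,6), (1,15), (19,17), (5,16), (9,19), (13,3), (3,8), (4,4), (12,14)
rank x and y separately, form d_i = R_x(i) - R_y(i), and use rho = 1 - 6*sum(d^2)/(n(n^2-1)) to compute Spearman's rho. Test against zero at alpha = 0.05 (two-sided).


Step 1: Rank x and y separately (midranks; no ties here).
rank(x): 10->6, 17->9, 1->1, 19->10, 5->4, 9->5, 13->8, 3->2, 4->3, 12->7
rank(y): 13->5, 6->3, 15->7, 17->9, 16->8, 19->10, 3->1, 8->4, 4->2, 14->6
Step 2: d_i = R_x(i) - R_y(i); compute d_i^2.
  (6-5)^2=1, (9-3)^2=36, (1-7)^2=36, (10-9)^2=1, (4-8)^2=16, (5-10)^2=25, (8-1)^2=49, (2-4)^2=4, (3-2)^2=1, (7-6)^2=1
sum(d^2) = 170.
Step 3: rho = 1 - 6*170 / (10*(10^2 - 1)) = 1 - 1020/990 = -0.030303.
Step 4: Under H0, t = rho * sqrt((n-2)/(1-rho^2)) = -0.0857 ~ t(8).
Step 5: Two-sided p-value from the t-distribution with 8 df = 0.933773.
Step 6: alpha = 0.05. fail to reject H0.

rho = -0.0303, p = 0.933773, fail to reject H0 at alpha = 0.05.


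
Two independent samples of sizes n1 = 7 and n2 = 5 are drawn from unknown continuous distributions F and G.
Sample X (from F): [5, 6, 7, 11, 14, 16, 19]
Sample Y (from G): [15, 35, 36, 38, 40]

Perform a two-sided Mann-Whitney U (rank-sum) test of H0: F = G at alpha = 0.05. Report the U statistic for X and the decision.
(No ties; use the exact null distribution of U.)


Step 1: Combine and sort all 12 observations; assign midranks.
sorted (value, group): (5,X), (6,X), (7,X), (11,X), (14,X), (15,Y), (16,X), (19,X), (35,Y), (36,Y), (38,Y), (40,Y)
ranks: 5->1, 6->2, 7->3, 11->4, 14->5, 15->6, 16->7, 19->8, 35->9, 36->10, 38->11, 40->12
Step 2: Rank sum for X: R1 = 1 + 2 + 3 + 4 + 5 + 7 + 8 = 30.
Step 3: U_X = R1 - n1(n1+1)/2 = 30 - 7*8/2 = 30 - 28 = 2.
       U_Y = n1*n2 - U_X = 35 - 2 = 33.
Step 4: No ties, so the exact null distribution of U (based on enumerating the C(12,7) = 792 equally likely rank assignments) gives the two-sided p-value.
Step 5: p-value = 0.010101; compare to alpha = 0.05. reject H0.

U_X = 2, p = 0.010101, reject H0 at alpha = 0.05.


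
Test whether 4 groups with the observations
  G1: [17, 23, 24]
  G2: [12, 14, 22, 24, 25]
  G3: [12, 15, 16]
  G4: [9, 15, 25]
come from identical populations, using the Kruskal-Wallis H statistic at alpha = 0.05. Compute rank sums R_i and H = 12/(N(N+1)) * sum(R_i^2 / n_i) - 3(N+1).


Step 1: Combine all N = 14 observations and assign midranks.
sorted (value, group, rank): (9,G4,1), (12,G2,2.5), (12,G3,2.5), (14,G2,4), (15,G3,5.5), (15,G4,5.5), (16,G3,7), (17,G1,8), (22,G2,9), (23,G1,10), (24,G1,11.5), (24,G2,11.5), (25,G2,13.5), (25,G4,13.5)
Step 2: Sum ranks within each group.
R_1 = 29.5 (n_1 = 3)
R_2 = 40.5 (n_2 = 5)
R_3 = 15 (n_3 = 3)
R_4 = 20 (n_4 = 3)
Step 3: H = 12/(N(N+1)) * sum(R_i^2/n_i) - 3(N+1)
     = 12/(14*15) * (29.5^2/3 + 40.5^2/5 + 15^2/3 + 20^2/3) - 3*15
     = 0.057143 * 826.467 - 45
     = 2.226667.
Step 4: Ties present; correction factor C = 1 - 24/(14^3 - 14) = 0.991209. Corrected H = 2.226667 / 0.991209 = 2.246415.
Step 5: Under H0, H ~ chi^2(3); p-value = 0.522864.
Step 6: alpha = 0.05. fail to reject H0.

H = 2.2464, df = 3, p = 0.522864, fail to reject H0.


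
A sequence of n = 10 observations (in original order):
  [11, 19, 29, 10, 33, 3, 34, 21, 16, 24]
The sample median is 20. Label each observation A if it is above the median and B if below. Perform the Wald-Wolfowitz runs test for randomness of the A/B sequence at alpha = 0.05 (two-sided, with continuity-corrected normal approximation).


Step 1: Compute median = 20; label A = above, B = below.
Labels in order: BBABABAABA  (n_A = 5, n_B = 5)
Step 2: Count runs R = 8.
Step 3: Under H0 (random ordering), E[R] = 2*n_A*n_B/(n_A+n_B) + 1 = 2*5*5/10 + 1 = 6.0000.
        Var[R] = 2*n_A*n_B*(2*n_A*n_B - n_A - n_B) / ((n_A+n_B)^2 * (n_A+n_B-1)) = 2000/900 = 2.2222.
        SD[R] = 1.4907.
Step 4: Continuity-corrected z = (R - 0.5 - E[R]) / SD[R] = (8 - 0.5 - 6.0000) / 1.4907 = 1.0062.
Step 5: Two-sided p-value via normal approximation = 2*(1 - Phi(|z|)) = 0.314305.
Step 6: alpha = 0.05. fail to reject H0.

R = 8, z = 1.0062, p = 0.314305, fail to reject H0.


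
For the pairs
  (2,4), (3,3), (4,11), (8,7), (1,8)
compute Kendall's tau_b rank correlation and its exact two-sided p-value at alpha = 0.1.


Step 1: Enumerate the 10 unordered pairs (i,j) with i<j and classify each by sign(x_j-x_i) * sign(y_j-y_i).
  (1,2):dx=+1,dy=-1->D; (1,3):dx=+2,dy=+7->C; (1,4):dx=+6,dy=+3->C; (1,5):dx=-1,dy=+4->D
  (2,3):dx=+1,dy=+8->C; (2,4):dx=+5,dy=+4->C; (2,5):dx=-2,dy=+5->D; (3,4):dx=+4,dy=-4->D
  (3,5):dx=-3,dy=-3->C; (4,5):dx=-7,dy=+1->D
Step 2: C = 5, D = 5, total pairs = 10.
Step 3: tau = (C - D)/(n(n-1)/2) = (5 - 5)/10 = 0.000000.
Step 4: Exact two-sided p-value (enumerate n! = 120 permutations of y under H0): p = 1.000000.
Step 5: alpha = 0.1. fail to reject H0.

tau_b = 0.0000 (C=5, D=5), p = 1.000000, fail to reject H0.


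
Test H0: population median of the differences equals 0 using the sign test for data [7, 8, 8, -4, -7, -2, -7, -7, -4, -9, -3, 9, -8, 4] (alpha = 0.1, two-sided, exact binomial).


Step 1: Discard zero differences. Original n = 14; n_eff = number of nonzero differences = 14.
Nonzero differences (with sign): +7, +8, +8, -4, -7, -2, -7, -7, -4, -9, -3, +9, -8, +4
Step 2: Count signs: positive = 5, negative = 9.
Step 3: Under H0: P(positive) = 0.5, so the number of positives S ~ Bin(14, 0.5).
Step 4: Two-sided exact p-value = sum of Bin(14,0.5) probabilities at or below the observed probability = 0.423950.
Step 5: alpha = 0.1. fail to reject H0.

n_eff = 14, pos = 5, neg = 9, p = 0.423950, fail to reject H0.


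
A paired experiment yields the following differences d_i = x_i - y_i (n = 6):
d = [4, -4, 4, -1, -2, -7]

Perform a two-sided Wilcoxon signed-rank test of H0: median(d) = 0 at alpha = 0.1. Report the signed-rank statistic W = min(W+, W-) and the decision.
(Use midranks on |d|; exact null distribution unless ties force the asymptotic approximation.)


Step 1: Drop any zero differences (none here) and take |d_i|.
|d| = [4, 4, 4, 1, 2, 7]
Step 2: Midrank |d_i| (ties get averaged ranks).
ranks: |4|->4, |4|->4, |4|->4, |1|->1, |2|->2, |7|->6
Step 3: Attach original signs; sum ranks with positive sign and with negative sign.
W+ = 4 + 4 = 8
W- = 4 + 1 + 2 + 6 = 13
(Check: W+ + W- = 21 should equal n(n+1)/2 = 21.)
Step 4: Test statistic W = min(W+, W-) = 8.
Step 5: Ties in |d|, so use the tie-corrected normal approximation.
        E[W] = n(n+1)/4 = 6*7/4 = 10.5.
        Tie groups: |d|=4 (t=3); sum(t^3 - t) = 24.
        Var[W] = n(n+1)(2n+1)/24 - sum(t^3-t)/48 = 546/24 - 24/48 = 22.25.
        z = (W - E[W]) / sqrt(Var[W]) = (8 - 10.5) / 4.7170 = -0.5300.
        Two-sided p = 2*Phi(z) = 0.596113.
Step 6: alpha = 0.1. fail to reject H0.

W+ = 8, W- = 13, W = min = 8, p = 0.596113, fail to reject H0.


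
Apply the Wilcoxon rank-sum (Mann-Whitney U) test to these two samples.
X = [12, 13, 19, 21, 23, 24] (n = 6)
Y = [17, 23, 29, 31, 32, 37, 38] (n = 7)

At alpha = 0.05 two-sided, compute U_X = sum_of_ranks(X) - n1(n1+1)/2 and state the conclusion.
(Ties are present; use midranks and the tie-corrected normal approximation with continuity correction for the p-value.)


Step 1: Combine and sort all 13 observations; assign midranks.
sorted (value, group): (12,X), (13,X), (17,Y), (19,X), (21,X), (23,X), (23,Y), (24,X), (29,Y), (31,Y), (32,Y), (37,Y), (38,Y)
ranks: 12->1, 13->2, 17->3, 19->4, 21->5, 23->6.5, 23->6.5, 24->8, 29->9, 31->10, 32->11, 37->12, 38->13
Step 2: Rank sum for X: R1 = 1 + 2 + 4 + 5 + 6.5 + 8 = 26.5.
Step 3: U_X = R1 - n1(n1+1)/2 = 26.5 - 6*7/2 = 26.5 - 21 = 5.5.
       U_Y = n1*n2 - U_X = 42 - 5.5 = 36.5.
Step 4: Ties are present, so use the tie-corrected normal approximation (with continuity correction) for the p-value.
Step 5: p-value = 0.031888; compare to alpha = 0.05. reject H0.

U_X = 5.5, p = 0.031888, reject H0 at alpha = 0.05.


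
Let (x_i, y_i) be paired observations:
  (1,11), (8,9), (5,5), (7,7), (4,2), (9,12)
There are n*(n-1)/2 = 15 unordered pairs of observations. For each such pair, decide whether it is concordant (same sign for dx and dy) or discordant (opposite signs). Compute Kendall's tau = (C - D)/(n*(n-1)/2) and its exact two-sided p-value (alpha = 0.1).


Step 1: Enumerate the 15 unordered pairs (i,j) with i<j and classify each by sign(x_j-x_i) * sign(y_j-y_i).
  (1,2):dx=+7,dy=-2->D; (1,3):dx=+4,dy=-6->D; (1,4):dx=+6,dy=-4->D; (1,5):dx=+3,dy=-9->D
  (1,6):dx=+8,dy=+1->C; (2,3):dx=-3,dy=-4->C; (2,4):dx=-1,dy=-2->C; (2,5):dx=-4,dy=-7->C
  (2,6):dx=+1,dy=+3->C; (3,4):dx=+2,dy=+2->C; (3,5):dx=-1,dy=-3->C; (3,6):dx=+4,dy=+7->C
  (4,5):dx=-3,dy=-5->C; (4,6):dx=+2,dy=+5->C; (5,6):dx=+5,dy=+10->C
Step 2: C = 11, D = 4, total pairs = 15.
Step 3: tau = (C - D)/(n(n-1)/2) = (11 - 4)/15 = 0.466667.
Step 4: Exact two-sided p-value (enumerate n! = 720 permutations of y under H0): p = 0.272222.
Step 5: alpha = 0.1. fail to reject H0.

tau_b = 0.4667 (C=11, D=4), p = 0.272222, fail to reject H0.


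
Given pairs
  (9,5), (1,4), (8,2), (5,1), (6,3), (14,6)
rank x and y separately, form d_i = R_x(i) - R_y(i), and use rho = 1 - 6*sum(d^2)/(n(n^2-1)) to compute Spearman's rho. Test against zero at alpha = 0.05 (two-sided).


Step 1: Rank x and y separately (midranks; no ties here).
rank(x): 9->5, 1->1, 8->4, 5->2, 6->3, 14->6
rank(y): 5->5, 4->4, 2->2, 1->1, 3->3, 6->6
Step 2: d_i = R_x(i) - R_y(i); compute d_i^2.
  (5-5)^2=0, (1-4)^2=9, (4-2)^2=4, (2-1)^2=1, (3-3)^2=0, (6-6)^2=0
sum(d^2) = 14.
Step 3: rho = 1 - 6*14 / (6*(6^2 - 1)) = 1 - 84/210 = 0.600000.
Step 4: Under H0, t = rho * sqrt((n-2)/(1-rho^2)) = 1.5000 ~ t(4).
Step 5: Two-sided p-value from the t-distribution with 4 df = 0.208000.
Step 6: alpha = 0.05. fail to reject H0.

rho = 0.6000, p = 0.208000, fail to reject H0 at alpha = 0.05.


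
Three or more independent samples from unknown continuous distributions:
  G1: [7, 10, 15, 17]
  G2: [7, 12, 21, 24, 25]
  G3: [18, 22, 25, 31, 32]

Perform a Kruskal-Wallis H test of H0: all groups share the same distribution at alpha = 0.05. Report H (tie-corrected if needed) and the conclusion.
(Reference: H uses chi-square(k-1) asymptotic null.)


Step 1: Combine all N = 14 observations and assign midranks.
sorted (value, group, rank): (7,G1,1.5), (7,G2,1.5), (10,G1,3), (12,G2,4), (15,G1,5), (17,G1,6), (18,G3,7), (21,G2,8), (22,G3,9), (24,G2,10), (25,G2,11.5), (25,G3,11.5), (31,G3,13), (32,G3,14)
Step 2: Sum ranks within each group.
R_1 = 15.5 (n_1 = 4)
R_2 = 35 (n_2 = 5)
R_3 = 54.5 (n_3 = 5)
Step 3: H = 12/(N(N+1)) * sum(R_i^2/n_i) - 3(N+1)
     = 12/(14*15) * (15.5^2/4 + 35^2/5 + 54.5^2/5) - 3*15
     = 0.057143 * 899.112 - 45
     = 6.377857.
Step 4: Ties present; correction factor C = 1 - 12/(14^3 - 14) = 0.995604. Corrected H = 6.377857 / 0.995604 = 6.406015.
Step 5: Under H0, H ~ chi^2(2); p-value = 0.040640.
Step 6: alpha = 0.05. reject H0.

H = 6.4060, df = 2, p = 0.040640, reject H0.


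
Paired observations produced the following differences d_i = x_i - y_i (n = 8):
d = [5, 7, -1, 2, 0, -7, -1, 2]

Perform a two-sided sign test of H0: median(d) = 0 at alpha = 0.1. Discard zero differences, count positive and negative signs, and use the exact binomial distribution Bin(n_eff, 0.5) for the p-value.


Step 1: Discard zero differences. Original n = 8; n_eff = number of nonzero differences = 7.
Nonzero differences (with sign): +5, +7, -1, +2, -7, -1, +2
Step 2: Count signs: positive = 4, negative = 3.
Step 3: Under H0: P(positive) = 0.5, so the number of positives S ~ Bin(7, 0.5).
Step 4: Two-sided exact p-value = sum of Bin(7,0.5) probabilities at or below the observed probability = 1.000000.
Step 5: alpha = 0.1. fail to reject H0.

n_eff = 7, pos = 4, neg = 3, p = 1.000000, fail to reject H0.


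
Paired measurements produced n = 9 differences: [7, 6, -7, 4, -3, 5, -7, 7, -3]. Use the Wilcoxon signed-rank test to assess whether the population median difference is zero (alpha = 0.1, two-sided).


Step 1: Drop any zero differences (none here) and take |d_i|.
|d| = [7, 6, 7, 4, 3, 5, 7, 7, 3]
Step 2: Midrank |d_i| (ties get averaged ranks).
ranks: |7|->7.5, |6|->5, |7|->7.5, |4|->3, |3|->1.5, |5|->4, |7|->7.5, |7|->7.5, |3|->1.5
Step 3: Attach original signs; sum ranks with positive sign and with negative sign.
W+ = 7.5 + 5 + 3 + 4 + 7.5 = 27
W- = 7.5 + 1.5 + 7.5 + 1.5 = 18
(Check: W+ + W- = 45 should equal n(n+1)/2 = 45.)
Step 4: Test statistic W = min(W+, W-) = 18.
Step 5: Ties in |d|, so use the tie-corrected normal approximation.
        E[W] = n(n+1)/4 = 9*10/4 = 22.5.
        Tie groups: |d|=3 (t=2), |d|=7 (t=4); sum(t^3 - t) = 66.
        Var[W] = n(n+1)(2n+1)/24 - sum(t^3-t)/48 = 1710/24 - 66/48 = 69.875.
        z = (W - E[W]) / sqrt(Var[W]) = (18 - 22.5) / 8.3591 = -0.5383.
        Two-sided p = 2*Phi(z) = 0.590347.
Step 6: alpha = 0.1. fail to reject H0.

W+ = 27, W- = 18, W = min = 18, p = 0.590347, fail to reject H0.


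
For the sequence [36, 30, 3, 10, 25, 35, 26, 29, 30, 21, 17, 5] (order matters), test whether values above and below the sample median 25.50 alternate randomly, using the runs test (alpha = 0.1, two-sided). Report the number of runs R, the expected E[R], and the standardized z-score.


Step 1: Compute median = 25.50; label A = above, B = below.
Labels in order: AABBBAAAABBB  (n_A = 6, n_B = 6)
Step 2: Count runs R = 4.
Step 3: Under H0 (random ordering), E[R] = 2*n_A*n_B/(n_A+n_B) + 1 = 2*6*6/12 + 1 = 7.0000.
        Var[R] = 2*n_A*n_B*(2*n_A*n_B - n_A - n_B) / ((n_A+n_B)^2 * (n_A+n_B-1)) = 4320/1584 = 2.7273.
        SD[R] = 1.6514.
Step 4: Continuity-corrected z = (R + 0.5 - E[R]) / SD[R] = (4 + 0.5 - 7.0000) / 1.6514 = -1.5138.
Step 5: Two-sided p-value via normal approximation = 2*(1 - Phi(|z|)) = 0.130070.
Step 6: alpha = 0.1. fail to reject H0.

R = 4, z = -1.5138, p = 0.130070, fail to reject H0.


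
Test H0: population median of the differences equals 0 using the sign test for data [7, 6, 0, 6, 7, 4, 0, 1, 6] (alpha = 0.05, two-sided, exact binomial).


Step 1: Discard zero differences. Original n = 9; n_eff = number of nonzero differences = 7.
Nonzero differences (with sign): +7, +6, +6, +7, +4, +1, +6
Step 2: Count signs: positive = 7, negative = 0.
Step 3: Under H0: P(positive) = 0.5, so the number of positives S ~ Bin(7, 0.5).
Step 4: Two-sided exact p-value = sum of Bin(7,0.5) probabilities at or below the observed probability = 0.015625.
Step 5: alpha = 0.05. reject H0.

n_eff = 7, pos = 7, neg = 0, p = 0.015625, reject H0.


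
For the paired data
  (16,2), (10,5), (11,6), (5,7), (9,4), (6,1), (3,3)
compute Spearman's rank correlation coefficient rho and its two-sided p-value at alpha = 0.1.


Step 1: Rank x and y separately (midranks; no ties here).
rank(x): 16->7, 10->5, 11->6, 5->2, 9->4, 6->3, 3->1
rank(y): 2->2, 5->5, 6->6, 7->7, 4->4, 1->1, 3->3
Step 2: d_i = R_x(i) - R_y(i); compute d_i^2.
  (7-2)^2=25, (5-5)^2=0, (6-6)^2=0, (2-7)^2=25, (4-4)^2=0, (3-1)^2=4, (1-3)^2=4
sum(d^2) = 58.
Step 3: rho = 1 - 6*58 / (7*(7^2 - 1)) = 1 - 348/336 = -0.035714.
Step 4: Under H0, t = rho * sqrt((n-2)/(1-rho^2)) = -0.0799 ~ t(5).
Step 5: Two-sided p-value from the t-distribution with 5 df = 0.939408.
Step 6: alpha = 0.1. fail to reject H0.

rho = -0.0357, p = 0.939408, fail to reject H0 at alpha = 0.1.


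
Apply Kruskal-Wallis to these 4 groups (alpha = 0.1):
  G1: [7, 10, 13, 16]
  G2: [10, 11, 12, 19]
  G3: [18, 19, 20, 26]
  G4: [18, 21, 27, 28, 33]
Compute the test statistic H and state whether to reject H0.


Step 1: Combine all N = 17 observations and assign midranks.
sorted (value, group, rank): (7,G1,1), (10,G1,2.5), (10,G2,2.5), (11,G2,4), (12,G2,5), (13,G1,6), (16,G1,7), (18,G3,8.5), (18,G4,8.5), (19,G2,10.5), (19,G3,10.5), (20,G3,12), (21,G4,13), (26,G3,14), (27,G4,15), (28,G4,16), (33,G4,17)
Step 2: Sum ranks within each group.
R_1 = 16.5 (n_1 = 4)
R_2 = 22 (n_2 = 4)
R_3 = 45 (n_3 = 4)
R_4 = 69.5 (n_4 = 5)
Step 3: H = 12/(N(N+1)) * sum(R_i^2/n_i) - 3(N+1)
     = 12/(17*18) * (16.5^2/4 + 22^2/4 + 45^2/4 + 69.5^2/5) - 3*18
     = 0.039216 * 1661.36 - 54
     = 11.151471.
Step 4: Ties present; correction factor C = 1 - 18/(17^3 - 17) = 0.996324. Corrected H = 11.151471 / 0.996324 = 11.192620.
Step 5: Under H0, H ~ chi^2(3); p-value = 0.010729.
Step 6: alpha = 0.1. reject H0.

H = 11.1926, df = 3, p = 0.010729, reject H0.


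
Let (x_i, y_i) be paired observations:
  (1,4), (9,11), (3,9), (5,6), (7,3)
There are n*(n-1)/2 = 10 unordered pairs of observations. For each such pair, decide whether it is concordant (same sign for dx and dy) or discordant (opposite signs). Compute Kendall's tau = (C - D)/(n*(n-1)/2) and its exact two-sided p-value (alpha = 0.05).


Step 1: Enumerate the 10 unordered pairs (i,j) with i<j and classify each by sign(x_j-x_i) * sign(y_j-y_i).
  (1,2):dx=+8,dy=+7->C; (1,3):dx=+2,dy=+5->C; (1,4):dx=+4,dy=+2->C; (1,5):dx=+6,dy=-1->D
  (2,3):dx=-6,dy=-2->C; (2,4):dx=-4,dy=-5->C; (2,5):dx=-2,dy=-8->C; (3,4):dx=+2,dy=-3->D
  (3,5):dx=+4,dy=-6->D; (4,5):dx=+2,dy=-3->D
Step 2: C = 6, D = 4, total pairs = 10.
Step 3: tau = (C - D)/(n(n-1)/2) = (6 - 4)/10 = 0.200000.
Step 4: Exact two-sided p-value (enumerate n! = 120 permutations of y under H0): p = 0.816667.
Step 5: alpha = 0.05. fail to reject H0.

tau_b = 0.2000 (C=6, D=4), p = 0.816667, fail to reject H0.
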